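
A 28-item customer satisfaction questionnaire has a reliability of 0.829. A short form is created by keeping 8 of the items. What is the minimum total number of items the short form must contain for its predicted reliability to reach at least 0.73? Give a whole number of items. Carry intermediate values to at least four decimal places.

16

First, r for the 8-item form: n = 8/28 = 0.2857, so r_8 = 0.2857·0.829/(1 + (0.2857 − 1)·0.829) = 0.5807
Then solve for n' with r_old = 0.5807, r_target = 0.73: n' = 0.73(1 − 0.5807)/[0.5807(1 − 0.73)] = 1.9522
Items = 1.9522 × 8 ≈ 15.62 → 16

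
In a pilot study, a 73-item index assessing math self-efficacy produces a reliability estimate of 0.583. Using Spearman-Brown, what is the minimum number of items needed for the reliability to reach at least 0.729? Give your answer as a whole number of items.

141

Spearman-Brown solved for the length factor n:
n = r*(1 − r) / [ r (1 − r*) ]
n = 0.729 × (1 − 0.583) / [ 0.583 × (1 − 0.729) ]
n = 0.303993 / 0.157993 ≈ 1.9241
So the test needs 1.9241 × 73 ≈ 140.46 items; rounding up, 141.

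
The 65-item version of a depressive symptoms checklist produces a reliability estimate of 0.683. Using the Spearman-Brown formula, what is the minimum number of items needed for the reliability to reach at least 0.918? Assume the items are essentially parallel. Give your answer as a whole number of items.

Spearman-Brown solved for the length factor n:
n = r*(1 − r) / [ r (1 − r*) ]
n = 0.918(1 − 0.683) / [0.683(1 − 0.918)]
  = 0.291006 / 0.056006 = 5.1960
Items needed = n × 65 = 5.1960 × 65 ≈ 337.74 → round up to 338

338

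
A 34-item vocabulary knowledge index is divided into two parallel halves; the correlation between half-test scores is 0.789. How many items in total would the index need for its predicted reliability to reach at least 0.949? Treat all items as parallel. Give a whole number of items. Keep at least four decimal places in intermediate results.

r_full = 2(0.789)/(1 + 0.789) = 0.8821
n = r_tgt(1 − r_full) / [r_full(1 − r_tgt)] = 0.949 × 0.1179 / (0.8821 × 0.051) ≈ 2.4871
Items = 2.4871 × 34 ≈ 84.56 → 85

85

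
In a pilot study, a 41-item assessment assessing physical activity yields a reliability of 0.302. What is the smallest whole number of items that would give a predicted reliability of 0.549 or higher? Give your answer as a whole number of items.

n = 0.549 × (1 − 0.302) / [ 0.302 × (1 − 0.549) ]
n = 0.383202 / 0.136202 ≈ 2.8135
Items needed = n × 41 = 2.8135 × 41 ≈ 115.35 → round up to 116

116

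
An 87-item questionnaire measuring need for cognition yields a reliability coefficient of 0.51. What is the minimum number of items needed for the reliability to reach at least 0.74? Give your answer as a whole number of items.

238

n = 0.74(1 − 0.51) / [0.51(1 − 0.74)]
n = 0.3626 / 0.1326 ≈ 2.7345
Items needed = n × 87 = 2.7345 × 87 ≈ 237.90 → round up to 238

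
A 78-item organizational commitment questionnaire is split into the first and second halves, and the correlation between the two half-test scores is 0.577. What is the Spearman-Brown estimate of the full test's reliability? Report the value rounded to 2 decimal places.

r_full = 2r_hh / (1 + r_hh) = 2 × 0.577 / (1 + 0.577)
r_full = 1.1540 / 1.5770 ≈ 0.7318

0.73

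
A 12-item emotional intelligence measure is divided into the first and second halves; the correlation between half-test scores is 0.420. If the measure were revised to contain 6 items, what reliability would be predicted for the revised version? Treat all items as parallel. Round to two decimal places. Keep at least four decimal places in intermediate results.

Spearman-Brown correction (n = 2): r_full = 2·0.420/(1 + 0.420) = 0.5915
Length factor from 12 to 6 items: n = 6/12 = 0.5000
r_new = n·r_full / (1 + (n − 1)·r_full) = 0.2958 / 0.7043 ≈ 0.4200

0.42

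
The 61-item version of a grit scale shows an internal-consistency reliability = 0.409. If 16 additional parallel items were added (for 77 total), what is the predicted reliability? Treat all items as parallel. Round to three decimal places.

The new length is 77/61 = 1.2623 times the old.
Spearman-Brown: r_new = n·r / (1 + (n − 1)·r)
r_new = (1.2623 × 0.409) / (1 + (1.2623 − 1) × 0.409)
     = 0.5163 / 1.1073 = 0.4663

0.466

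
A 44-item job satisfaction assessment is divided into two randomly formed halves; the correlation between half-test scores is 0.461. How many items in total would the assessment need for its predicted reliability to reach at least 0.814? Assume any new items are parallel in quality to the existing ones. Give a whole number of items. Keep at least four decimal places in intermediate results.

113

Corrected full-test reliability: r_full = 2 × 0.461 / (1 + 0.461) ≈ 0.6311
n = r_tgt(1 − r_full) / [r_full(1 − r_tgt)] = 0.814 × 0.3689 / (0.6311 × 0.186) ≈ 2.5581
Required items = 2.5581 × 44 = 112.56, so 113 items.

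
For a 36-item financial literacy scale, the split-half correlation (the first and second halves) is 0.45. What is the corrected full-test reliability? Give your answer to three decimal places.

0.621

Apply the Spearman-Brown correction with n = 2:
r_full = 2(0.45) / (1 + 0.45)
       = 0.9000 / 1.4500 = 0.6207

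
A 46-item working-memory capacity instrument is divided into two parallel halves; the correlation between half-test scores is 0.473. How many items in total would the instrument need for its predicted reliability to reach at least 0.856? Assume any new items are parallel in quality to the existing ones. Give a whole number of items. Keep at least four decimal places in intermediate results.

153

r_full = 2(0.473)/(1 + 0.473) = 0.6422
n = r_tgt(1 − r_full) / [r_full(1 − r_tgt)] = 0.856 × 0.3578 / (0.6422 × 0.144) ≈ 3.3119
Items = 3.3119 × 46 ≈ 152.35 → 153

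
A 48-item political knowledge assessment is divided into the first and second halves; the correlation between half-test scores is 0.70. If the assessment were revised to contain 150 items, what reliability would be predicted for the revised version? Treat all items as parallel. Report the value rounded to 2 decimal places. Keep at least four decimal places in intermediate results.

0.94

Full-test reliability from the split-half r: r_full = 2(0.70)/(1 + 0.70) = 0.8235
Then adjust to 150 items: n = 150/48 = 3.1250
r_new = n·r_full / (1 + (n − 1)·r_full) = 2.5734 / 2.7499 ≈ 0.9358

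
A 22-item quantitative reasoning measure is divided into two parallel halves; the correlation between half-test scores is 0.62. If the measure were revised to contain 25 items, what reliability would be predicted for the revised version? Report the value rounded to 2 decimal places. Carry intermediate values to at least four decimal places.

0.79

First correct the split-half correlation to full-test reliability: r_full = 2 × 0.62 / (1 + 0.62) ≈ 0.7654
Length factor from 22 to 25 items: n = 25/22 = 1.1364
r_new = n·r_full / (1 + (n − 1)·r_full) = 0.8698 / 1.1044 ≈ 0.7876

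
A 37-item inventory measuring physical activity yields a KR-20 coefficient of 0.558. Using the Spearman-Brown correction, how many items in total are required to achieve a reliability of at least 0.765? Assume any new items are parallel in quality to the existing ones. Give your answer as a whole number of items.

n = [0.765 × 0.442] / [0.558 × 0.235]
n = 0.338130 / 0.131130 ≈ 2.5786
Items needed = n × 37 = 2.5786 × 37 ≈ 95.41 → round up to 96

96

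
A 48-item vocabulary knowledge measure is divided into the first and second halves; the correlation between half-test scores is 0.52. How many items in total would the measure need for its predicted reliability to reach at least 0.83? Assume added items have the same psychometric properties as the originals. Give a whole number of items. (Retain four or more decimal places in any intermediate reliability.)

109

Corrected full-test reliability: r_full = 2 × 0.52 / (1 + 0.52) ≈ 0.6842
n = r_tgt(1 − r_full) / [r_full(1 − r_tgt)] = 0.83 × 0.3158 / (0.6842 × 0.17) ≈ 2.2535
Items = 2.2535 × 48 ≈ 108.17 → 109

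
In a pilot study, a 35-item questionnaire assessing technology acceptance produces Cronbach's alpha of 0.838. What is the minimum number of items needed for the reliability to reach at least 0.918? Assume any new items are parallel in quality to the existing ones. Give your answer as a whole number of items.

76

n = 0.918 × (1 − 0.838) / [ 0.838 × (1 − 0.918) ]
  = 0.148716 / 0.068716 = 2.1642
So the test needs 2.1642 × 35 ≈ 75.75 items; rounding up, 76.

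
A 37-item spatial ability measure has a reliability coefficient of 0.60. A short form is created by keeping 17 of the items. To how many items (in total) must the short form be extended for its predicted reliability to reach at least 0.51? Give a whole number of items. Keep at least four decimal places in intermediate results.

26

Short-form reliability: n = 17/37 = 0.4595; r_17 = n·r/(1+(n−1)r) ≈ 0.4080
Then solve for n' with r_old = 0.4080, r_target = 0.51: n' = 0.51(1 − 0.4080)/[0.4080(1 − 0.51)] = 1.5102
Total items = 1.5102 × 17 = 25.67, rounded up to 26.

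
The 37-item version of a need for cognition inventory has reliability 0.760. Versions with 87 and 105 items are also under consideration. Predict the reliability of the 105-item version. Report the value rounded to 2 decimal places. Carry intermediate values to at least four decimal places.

0.90

The 87-item form is not needed; work directly from the 37-item form with n = 105/37 = 2.8378.
r_{105} = n·r / (1 + (n − 1)·r) = 2.1567 / 2.3967 ≈ 0.8999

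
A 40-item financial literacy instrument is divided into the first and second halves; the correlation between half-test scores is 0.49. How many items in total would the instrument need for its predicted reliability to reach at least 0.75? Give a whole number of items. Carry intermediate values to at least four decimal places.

63

Corrected full-test reliability: r_full = 2 × 0.49 / (1 + 0.49) ≈ 0.6577
Solve Spearman-Brown for n: n = 0.75(1 − 0.6577) / [0.6577(1 − 0.75)] = 1.5614
Items = 1.5614 × 40 ≈ 62.46 → 63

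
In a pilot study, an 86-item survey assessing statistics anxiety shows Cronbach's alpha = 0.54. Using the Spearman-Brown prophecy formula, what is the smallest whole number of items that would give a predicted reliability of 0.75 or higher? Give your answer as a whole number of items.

220

n = [0.75 × 0.46] / [0.54 × 0.25]
n = 0.3450 / 0.1350 ≈ 2.5556
2.5556 × 86 = 219.78 → 220 items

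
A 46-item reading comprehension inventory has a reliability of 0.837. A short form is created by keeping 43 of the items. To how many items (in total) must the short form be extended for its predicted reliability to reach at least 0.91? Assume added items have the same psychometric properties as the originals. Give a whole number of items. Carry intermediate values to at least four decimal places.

First, r for the 43-item form: n = 43/46 = 0.9348, so r_43 = 0.9348·0.837/(1 + (0.9348 − 1)·0.837) = 0.8276
Then solve for n' with r_old = 0.8276, r_target = 0.91: n' = 0.91(1 − 0.8276)/[0.8276(1 − 0.91)] = 2.1063
Items = 2.1063 × 43 ≈ 90.57 → 91

91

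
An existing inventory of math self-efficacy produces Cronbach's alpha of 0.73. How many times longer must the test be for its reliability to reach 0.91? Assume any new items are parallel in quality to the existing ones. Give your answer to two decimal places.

n = [0.91 × 0.27] / [0.73 × 0.09]
n = 0.2457 / 0.0657 ≈ 3.7397

3.74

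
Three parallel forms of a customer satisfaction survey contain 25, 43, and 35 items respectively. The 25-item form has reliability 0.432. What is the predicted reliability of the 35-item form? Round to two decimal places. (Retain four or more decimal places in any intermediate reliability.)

0.52

The 43-item form is not needed; work directly from the 25-item form with n = 35/25 = 1.4000.
r_{35} = n·r / (1 + (n − 1)·r) = 0.6048 / 1.1728 ≈ 0.5157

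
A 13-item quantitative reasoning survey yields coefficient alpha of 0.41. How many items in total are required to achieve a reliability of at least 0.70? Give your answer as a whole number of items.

n = 0.70(1 − 0.41) / [0.41(1 − 0.70)]
n = 0.4130 / 0.1230 ≈ 3.3577
Items needed = n × 13 = 3.3577 × 13 ≈ 43.65 → round up to 44

44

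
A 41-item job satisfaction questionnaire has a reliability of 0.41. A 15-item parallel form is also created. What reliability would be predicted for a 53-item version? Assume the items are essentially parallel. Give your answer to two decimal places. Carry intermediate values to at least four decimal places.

0.47

The 15-item form is not needed; work directly from the 41-item form with n = 53/41 = 1.2927.
r_{53} = n·r / (1 + (n − 1)·r) = 0.5300 / 1.1200 ≈ 0.4732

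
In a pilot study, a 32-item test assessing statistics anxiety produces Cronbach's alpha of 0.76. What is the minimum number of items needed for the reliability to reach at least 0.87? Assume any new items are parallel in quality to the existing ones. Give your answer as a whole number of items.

Spearman-Brown solved for the length factor n:
n = r*(1 − r) / [ r (1 − r*) ]
n = 0.87 × (1 − 0.76) / [ 0.76 × (1 − 0.87) ]
  = 0.2088 / 0.0988 = 2.1134
2.1134 × 32 = 67.63 → 68 items

68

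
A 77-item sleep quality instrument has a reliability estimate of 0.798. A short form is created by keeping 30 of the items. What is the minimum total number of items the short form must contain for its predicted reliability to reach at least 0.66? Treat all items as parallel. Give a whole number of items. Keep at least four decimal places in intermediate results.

38

First, r for the 30-item form: n = 30/77 = 0.3896, so r_30 = 0.3896·0.798/(1 + (0.3896 − 1)·0.798) = 0.6062
Length factor from the short form to reach 0.66: n' = 0.66(1 − 0.6062) / [0.6062(1 − 0.66)] ≈ 1.2610
Items = 1.2610 × 30 ≈ 37.83 → 38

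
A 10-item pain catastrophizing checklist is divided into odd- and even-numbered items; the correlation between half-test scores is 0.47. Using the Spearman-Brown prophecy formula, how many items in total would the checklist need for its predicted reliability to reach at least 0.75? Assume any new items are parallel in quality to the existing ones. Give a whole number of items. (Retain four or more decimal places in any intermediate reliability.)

17

Corrected full-test reliability: r_full = 2 × 0.47 / (1 + 0.47) ≈ 0.6395
Solve Spearman-Brown for n: n = 0.75(1 − 0.6395) / [0.6395(1 − 0.75)] = 1.6912
Items = 1.6912 × 10 ≈ 16.91 → 17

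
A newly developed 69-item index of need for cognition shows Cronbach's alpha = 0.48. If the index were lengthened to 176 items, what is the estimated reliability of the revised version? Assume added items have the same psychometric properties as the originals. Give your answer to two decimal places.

0.70

Length ratio n = 176/69 = 2.5507
r_new = (2.5507 × 0.48) / (1 + (2.5507 − 1) × 0.48)
r_new = 1.2243 / 1.7443 ≈ 0.7019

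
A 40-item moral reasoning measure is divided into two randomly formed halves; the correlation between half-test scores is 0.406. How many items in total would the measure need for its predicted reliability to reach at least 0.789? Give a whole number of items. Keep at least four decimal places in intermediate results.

110

r_full = 2(0.406)/(1 + 0.406) = 0.5775
Solve Spearman-Brown for n: n = 0.789(1 − 0.5775) / [0.5775(1 − 0.789)] = 2.7357
Items = 2.7357 × 40 ≈ 109.43 → 110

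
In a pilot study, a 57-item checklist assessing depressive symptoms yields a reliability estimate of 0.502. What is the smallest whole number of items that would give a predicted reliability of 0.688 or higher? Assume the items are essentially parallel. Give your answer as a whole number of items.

Rearranging the Spearman-Brown formula for n,
n = r*(1 − r) / [ r (1 − r*) ]
n = 0.688 × (1 − 0.502) / [ 0.502 × (1 − 0.688) ]
n = 0.342624 / 0.156624 ≈ 2.1876
2.1876 × 57 = 124.69 → 125 items

125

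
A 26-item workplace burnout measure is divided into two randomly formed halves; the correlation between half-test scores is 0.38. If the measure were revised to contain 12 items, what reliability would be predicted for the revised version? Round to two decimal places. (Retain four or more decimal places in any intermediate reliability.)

0.36

First correct the split-half correlation to full-test reliability: r_full = 2 × 0.38 / (1 + 0.38) ≈ 0.5507
Length factor from 26 to 12 items: n = 12/26 = 0.4615
r_new = n·r_full / (1 + (n − 1)·r_full) = 0.2541 / 0.7034 ≈ 0.3612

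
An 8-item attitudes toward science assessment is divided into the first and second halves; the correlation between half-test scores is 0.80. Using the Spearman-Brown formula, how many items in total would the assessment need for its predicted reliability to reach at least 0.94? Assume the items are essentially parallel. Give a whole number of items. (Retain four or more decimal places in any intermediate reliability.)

16

Corrected full-test reliability: r_full = 2 × 0.80 / (1 + 0.80) ≈ 0.8889
n = r_tgt(1 − r_full) / [r_full(1 − r_tgt)] = 0.94 × 0.1111 / (0.8889 × 0.06) ≈ 1.9581
Items = 1.9581 × 8 ≈ 15.66 → 16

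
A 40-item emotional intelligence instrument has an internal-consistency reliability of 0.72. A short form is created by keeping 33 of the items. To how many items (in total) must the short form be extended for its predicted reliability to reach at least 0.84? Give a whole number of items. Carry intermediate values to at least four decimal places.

82

Short-form reliability: n = 33/40 = 0.8250; r_33 = n·r/(1+(n−1)r) ≈ 0.6796
Length factor from the short form to reach 0.84: n' = 0.84(1 − 0.6796) / [0.6796(1 − 0.84)] ≈ 2.4751
Items = 2.4751 × 33 ≈ 81.68 → 82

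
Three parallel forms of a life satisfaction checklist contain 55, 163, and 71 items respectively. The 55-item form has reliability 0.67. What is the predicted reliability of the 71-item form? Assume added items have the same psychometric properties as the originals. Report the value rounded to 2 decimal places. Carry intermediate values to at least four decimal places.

0.72

Only the ratio of lengths matters: n = 71/55 = 1.2909
r_{71} = n·r / (1 + (n − 1)·r) = 0.8649 / 1.1949 ≈ 0.7238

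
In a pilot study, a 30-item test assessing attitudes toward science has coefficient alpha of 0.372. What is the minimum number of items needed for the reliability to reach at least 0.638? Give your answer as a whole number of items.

90

Invert Spearman-Brown to solve for n:
n = r_target (1 − r_old) / [ r_old (1 − r_target) ]
n = 0.638(1 − 0.372) / [0.372(1 − 0.638)]
  = 0.400664 / 0.134664 = 2.9753
Items needed = n × 30 = 2.9753 × 30 ≈ 89.26 → round up to 90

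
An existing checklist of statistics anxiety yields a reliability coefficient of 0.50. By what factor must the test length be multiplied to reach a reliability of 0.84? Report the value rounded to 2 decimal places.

Spearman-Brown solved for the length factor n:
n = r*(1 − r) / [ r (1 − r*) ]
n = 0.84(1 − 0.50) / [0.50(1 − 0.84)]
  = 0.4200 / 0.0800 = 5.2500

5.25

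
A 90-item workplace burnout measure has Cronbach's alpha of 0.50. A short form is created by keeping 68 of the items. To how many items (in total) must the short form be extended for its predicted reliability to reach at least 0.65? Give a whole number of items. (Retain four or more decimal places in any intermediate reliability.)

First, r for the 68-item form: n = 68/90 = 0.7556, so r_68 = 0.7556·0.50/(1 + (0.7556 − 1)·0.50) = 0.4304
Then solve for n' with r_old = 0.4304, r_target = 0.65: n' = 0.65(1 − 0.4304)/[0.4304(1 − 0.65)] = 2.4578
Items = 2.4578 × 68 ≈ 167.13 → 168

168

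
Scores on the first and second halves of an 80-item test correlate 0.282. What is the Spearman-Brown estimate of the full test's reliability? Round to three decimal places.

0.440

r_full = 2(0.282) / (1 + 0.282)
       = 0.5640 / 1.2820 = 0.4399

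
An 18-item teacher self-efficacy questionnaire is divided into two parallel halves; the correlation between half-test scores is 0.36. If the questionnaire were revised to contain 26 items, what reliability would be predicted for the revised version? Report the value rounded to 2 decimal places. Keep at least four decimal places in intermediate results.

Full-test reliability from the split-half r: r_full = 2(0.36)/(1 + 0.36) = 0.5294
Then adjust to 26 items: n = 26/18 = 1.4444
r_new = n·r_full / (1 + (n − 1)·r_full) = 0.7647 / 1.2353 ≈ 0.6190

0.62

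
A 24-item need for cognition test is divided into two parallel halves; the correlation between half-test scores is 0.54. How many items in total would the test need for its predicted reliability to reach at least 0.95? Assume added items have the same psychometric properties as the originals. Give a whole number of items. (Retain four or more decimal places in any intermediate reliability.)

195

Corrected full-test reliability: r_full = 2 × 0.54 / (1 + 0.54) ≈ 0.7013
n = r_tgt(1 − r_full) / [r_full(1 − r_tgt)] = 0.95 × 0.2987 / (0.7013 × 0.05) ≈ 8.0925
Items = 8.0925 × 24 ≈ 194.22 → 195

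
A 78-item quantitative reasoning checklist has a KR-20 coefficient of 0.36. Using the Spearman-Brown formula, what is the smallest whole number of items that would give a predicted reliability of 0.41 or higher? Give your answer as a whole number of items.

n = [0.41 × 0.64] / [0.36 × 0.59]
  = 0.2624 / 0.2124 = 1.2354
Items needed = n × 78 = 1.2354 × 78 ≈ 96.36 → round up to 97

97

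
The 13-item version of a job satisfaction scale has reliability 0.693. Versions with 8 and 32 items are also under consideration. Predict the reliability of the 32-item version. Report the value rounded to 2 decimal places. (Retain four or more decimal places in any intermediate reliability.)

Only the ratio of lengths matters: n = 32/13 = 2.4615
r_{32} = n·r / (1 + (n − 1)·r) = 1.7058 / 2.0128 ≈ 0.8475

0.85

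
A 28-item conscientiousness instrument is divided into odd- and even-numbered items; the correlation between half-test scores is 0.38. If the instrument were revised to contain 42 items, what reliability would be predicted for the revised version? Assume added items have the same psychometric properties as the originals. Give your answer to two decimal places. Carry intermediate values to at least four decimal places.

Full-test reliability from the split-half r: r_full = 2(0.38)/(1 + 0.38) = 0.5507
Length factor from 28 to 42 items: n = 42/28 = 1.5000
r_new = n·r_full / (1 + (n − 1)·r_full) = 0.8260 / 1.2753 ≈ 0.6477

0.65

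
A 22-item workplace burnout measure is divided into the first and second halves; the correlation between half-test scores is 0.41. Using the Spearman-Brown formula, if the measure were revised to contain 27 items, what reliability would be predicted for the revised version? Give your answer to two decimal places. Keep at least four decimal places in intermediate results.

0.63

First correct the split-half correlation to full-test reliability: r_full = 2 × 0.41 / (1 + 0.41) ≈ 0.5816
Length factor from 22 to 27 items: n = 27/22 = 1.2273
r_new = n·r_full / (1 + (n − 1)·r_full) = 0.7138 / 1.1322 ≈ 0.6305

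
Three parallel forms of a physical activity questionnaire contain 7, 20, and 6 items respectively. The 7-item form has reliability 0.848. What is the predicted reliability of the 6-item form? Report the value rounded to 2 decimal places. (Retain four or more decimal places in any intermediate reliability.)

0.83

The 20-item form is not needed; work directly from the 7-item form with n = 6/7 = 0.8571.
r_{6} = n·r / (1 + (n − 1)·r) = 0.7268 / 0.8788 ≈ 0.8270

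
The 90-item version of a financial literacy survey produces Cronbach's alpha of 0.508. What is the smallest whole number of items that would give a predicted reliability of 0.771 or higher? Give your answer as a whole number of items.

Invert Spearman-Brown to solve for n:
n = r*(1 − r) / [ r (1 − r*) ]
n = 0.771 × (1 − 0.508) / [ 0.508 × (1 − 0.771) ]
  = 0.379332 / 0.116332 = 3.2608
Items needed = n × 90 = 3.2608 × 90 ≈ 293.47 → round up to 294

294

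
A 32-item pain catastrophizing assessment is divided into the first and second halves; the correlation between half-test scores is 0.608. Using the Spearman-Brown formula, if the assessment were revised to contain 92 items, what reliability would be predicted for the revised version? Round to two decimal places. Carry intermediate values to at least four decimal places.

First correct the split-half correlation to full-test reliability: r_full = 2 × 0.608 / (1 + 0.608) ≈ 0.7562
Length factor from 32 to 92 items: n = 92/32 = 2.8750
r_new = n·r_full / (1 + (n − 1)·r_full) = 2.1741 / 2.4179 ≈ 0.8992

0.90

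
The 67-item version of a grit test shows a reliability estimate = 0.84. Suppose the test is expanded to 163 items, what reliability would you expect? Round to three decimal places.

0.927

Length ratio n = 163/67 = 2.4328
By Spearman-Brown, r_new = n r / (1 + (n − 1) r).
r_new = (2.4328 × 0.84) / (1 + (2.4328 − 1) × 0.84)
r_new = 2.0436 / 2.2036 ≈ 0.9274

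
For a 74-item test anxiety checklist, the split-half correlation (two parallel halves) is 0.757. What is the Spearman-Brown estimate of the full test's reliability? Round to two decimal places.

Each half is half the length of the full test, so the full test is n = 2 times a half.
r_full = 2r_hh / (1 + r_hh) = 2 × 0.757 / (1 + 0.757)
r_full = 1.5140 / 1.7570 ≈ 0.8617

0.86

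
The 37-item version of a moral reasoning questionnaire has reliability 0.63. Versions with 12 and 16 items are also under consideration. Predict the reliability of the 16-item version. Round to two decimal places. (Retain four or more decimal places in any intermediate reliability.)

The 12-item form is not needed; work directly from the 37-item form with n = 16/37 = 0.4324.
r_{16} = n·r / (1 + (n − 1)·r) = 0.2724 / 0.6424 ≈ 0.4240

0.42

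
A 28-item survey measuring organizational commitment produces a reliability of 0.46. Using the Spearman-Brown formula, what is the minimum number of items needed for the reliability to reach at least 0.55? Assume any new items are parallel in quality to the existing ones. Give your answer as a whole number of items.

41

Invert Spearman-Brown to solve for n:
n = r_target (1 − r_old) / [ r_old (1 − r_target) ]
n = 0.55(1 − 0.46) / [0.46(1 − 0.55)]
n = 0.2970 / 0.2070 ≈ 1.4348
Items needed = n × 28 = 1.4348 × 28 ≈ 40.17 → round up to 41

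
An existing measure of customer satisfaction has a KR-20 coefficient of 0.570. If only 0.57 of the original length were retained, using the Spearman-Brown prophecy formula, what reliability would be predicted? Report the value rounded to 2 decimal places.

0.43

r_new = 0.57·0.570 / [1 + (0.57 − 1)·0.570]
r_new = 0.3249 / 0.7549 ≈ 0.4304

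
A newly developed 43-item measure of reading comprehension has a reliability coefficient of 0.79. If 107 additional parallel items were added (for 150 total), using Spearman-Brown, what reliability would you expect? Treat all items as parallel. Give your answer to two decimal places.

The new length is 150/43 = 3.4884 times the old.
Apply the Spearman-Brown prophecy formula, r' = nr / [1 + (n − 1)r]:
r_new = (3.4884 × 0.79) / (1 + (3.4884 − 1) × 0.79)
     = 2.7558 / 2.9658 = 0.9292

0.93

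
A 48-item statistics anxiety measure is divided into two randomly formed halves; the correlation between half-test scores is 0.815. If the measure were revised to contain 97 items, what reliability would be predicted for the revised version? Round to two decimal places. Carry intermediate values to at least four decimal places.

Full-test reliability from the split-half r: r_full = 2(0.815)/(1 + 0.815) = 0.8981
Length factor from 48 to 97 items: n = 97/48 = 2.0208
r_new = n·r_full / (1 + (n − 1)·r_full) = 1.8149 / 1.9168 ≈ 0.9468

0.95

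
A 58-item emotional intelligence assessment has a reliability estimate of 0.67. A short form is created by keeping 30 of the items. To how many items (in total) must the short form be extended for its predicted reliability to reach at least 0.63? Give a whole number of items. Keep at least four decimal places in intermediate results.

49

First, r for the 30-item form: n = 30/58 = 0.5172, so r_30 = 0.5172·0.67/(1 + (0.5172 − 1)·0.67) = 0.5122
Length factor from the short form to reach 0.63: n' = 0.63(1 − 0.5122) / [0.5122(1 − 0.63)] ≈ 1.6216
Items = 1.6216 × 30 ≈ 48.65 → 49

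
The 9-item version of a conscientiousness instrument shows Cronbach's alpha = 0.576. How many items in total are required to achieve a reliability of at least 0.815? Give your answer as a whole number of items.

30

Invert Spearman-Brown to solve for n:
n = r_target (1 − r_old) / [ r_old (1 − r_target) ]
n = 0.815(1 − 0.576) / [0.576(1 − 0.815)]
n = 0.345560 / 0.106560 ≈ 3.2429
Items needed = n × 9 = 3.2429 × 9 ≈ 29.19 → round up to 30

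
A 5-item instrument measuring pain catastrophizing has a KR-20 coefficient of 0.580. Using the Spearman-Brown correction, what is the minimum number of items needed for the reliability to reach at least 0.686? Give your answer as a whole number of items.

n = 0.686 × (1 − 0.580) / [ 0.580 × (1 − 0.686) ]
n = 0.288120 / 0.182120 ≈ 1.5820
So the test needs 1.5820 × 5 ≈ 7.91 items; rounding up, 8.

8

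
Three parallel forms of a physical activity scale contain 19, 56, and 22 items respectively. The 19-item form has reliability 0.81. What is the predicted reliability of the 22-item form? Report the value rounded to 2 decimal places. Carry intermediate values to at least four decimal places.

Only the ratio of lengths matters: n = 22/19 = 1.1579
r_{22} = n·r / (1 + (n − 1)·r) = 0.9379 / 1.1279 ≈ 0.8315

0.83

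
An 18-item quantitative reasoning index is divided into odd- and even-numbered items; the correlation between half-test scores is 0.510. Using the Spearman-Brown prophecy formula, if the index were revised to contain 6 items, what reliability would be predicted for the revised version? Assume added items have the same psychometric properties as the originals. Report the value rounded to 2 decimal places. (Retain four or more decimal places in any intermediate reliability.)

0.41

Full-test reliability from the split-half r: r_full = 2(0.510)/(1 + 0.510) = 0.6755
Then adjust to 6 items: n = 6/18 = 0.3333
r_new = n·r_full / (1 + (n − 1)·r_full) = 0.2251 / 0.5496 ≈ 0.4096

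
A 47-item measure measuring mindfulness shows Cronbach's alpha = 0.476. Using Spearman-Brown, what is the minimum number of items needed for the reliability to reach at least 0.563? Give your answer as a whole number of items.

Rearranging the Spearman-Brown formula for n,
n = r*(1 − r) / [ r (1 − r*) ]
n = 0.563(1 − 0.476) / [0.476(1 − 0.563)]
n = 0.295012 / 0.208012 ≈ 1.4182
1.4182 × 47 = 66.66 → 67 items

67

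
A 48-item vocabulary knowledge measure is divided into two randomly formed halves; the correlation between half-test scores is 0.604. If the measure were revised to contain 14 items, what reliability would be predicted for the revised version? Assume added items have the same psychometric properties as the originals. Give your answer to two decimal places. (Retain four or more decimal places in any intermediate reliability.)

0.47

First correct the split-half correlation to full-test reliability: r_full = 2 × 0.604 / (1 + 0.604) ≈ 0.7531
Length factor from 48 to 14 items: n = 14/48 = 0.2917
r_new = n·r_full / (1 + (n − 1)·r_full) = 0.2197 / 0.4666 ≈ 0.4709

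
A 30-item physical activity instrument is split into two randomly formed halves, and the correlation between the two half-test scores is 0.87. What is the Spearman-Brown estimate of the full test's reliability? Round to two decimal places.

0.93

r_full = 2(0.87) / (1 + 0.87)
       = 1.7400 / 1.8700 = 0.9305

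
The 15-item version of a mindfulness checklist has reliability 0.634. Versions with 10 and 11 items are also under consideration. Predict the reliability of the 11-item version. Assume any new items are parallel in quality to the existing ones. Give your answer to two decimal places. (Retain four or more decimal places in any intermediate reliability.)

0.56

The 10-item form is not needed; work directly from the 15-item form with n = 11/15 = 0.7333.
r_{11} = n·r / (1 + (n − 1)·r) = 0.4649 / 0.8309 ≈ 0.5595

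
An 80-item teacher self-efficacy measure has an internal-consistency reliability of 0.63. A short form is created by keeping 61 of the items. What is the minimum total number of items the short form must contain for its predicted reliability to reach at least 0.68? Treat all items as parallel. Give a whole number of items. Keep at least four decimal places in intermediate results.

First, r for the 61-item form: n = 61/80 = 0.7625, so r_61 = 0.7625·0.63/(1 + (0.7625 − 1)·0.63) = 0.5649
Length factor from the short form to reach 0.68: n' = 0.68(1 − 0.5649) / [0.5649(1 − 0.68)] ≈ 1.6367
Items = 1.6367 × 61 ≈ 99.84 → 100

100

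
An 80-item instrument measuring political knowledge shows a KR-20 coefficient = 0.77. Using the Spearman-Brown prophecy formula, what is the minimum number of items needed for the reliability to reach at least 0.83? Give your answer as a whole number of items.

Spearman-Brown solved for the length factor n:
n = r*(1 − r) / [ r (1 − r*) ]
n = [0.83 × 0.23] / [0.77 × 0.17]
n = 0.1909 / 0.1309 ≈ 1.4584
Items needed = n × 80 = 1.4584 × 80 ≈ 116.67 → round up to 117

117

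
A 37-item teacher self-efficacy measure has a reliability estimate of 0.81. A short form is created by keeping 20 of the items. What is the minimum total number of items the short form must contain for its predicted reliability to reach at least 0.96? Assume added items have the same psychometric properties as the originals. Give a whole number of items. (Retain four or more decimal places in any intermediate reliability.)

Short-form reliability: n = 20/37 = 0.5405; r_20 = n·r/(1+(n−1)r) ≈ 0.6974
Then solve for n' with r_old = 0.6974, r_target = 0.96: n' = 0.96(1 − 0.6974)/[0.6974(1 − 0.96)] = 10.4135
Total items = 10.4135 × 20 = 208.27, rounded up to 209.

209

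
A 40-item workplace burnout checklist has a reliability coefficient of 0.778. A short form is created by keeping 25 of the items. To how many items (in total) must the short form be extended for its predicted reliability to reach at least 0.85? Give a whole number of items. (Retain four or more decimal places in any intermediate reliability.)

65

Short-form reliability: n = 25/40 = 0.6250; r_25 = n·r/(1+(n−1)r) ≈ 0.6866
Length factor from the short form to reach 0.85: n' = 0.85(1 − 0.6866) / [0.6866(1 − 0.85)] ≈ 2.5866
Items = 2.5866 × 25 ≈ 64.66 → 65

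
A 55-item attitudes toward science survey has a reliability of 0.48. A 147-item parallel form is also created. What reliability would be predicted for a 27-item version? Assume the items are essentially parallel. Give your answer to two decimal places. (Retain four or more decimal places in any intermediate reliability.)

Only the ratio of lengths matters: n = 27/55 = 0.4909
r_{27} = n·r / (1 + (n − 1)·r) = 0.2356 / 0.7556 ≈ 0.3118

0.31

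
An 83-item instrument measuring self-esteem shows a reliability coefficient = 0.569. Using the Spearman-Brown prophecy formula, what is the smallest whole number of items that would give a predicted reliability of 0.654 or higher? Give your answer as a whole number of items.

Invert Spearman-Brown to solve for n:
n = r_target (1 − r_old) / [ r_old (1 − r_target) ]
n = 0.654 × (1 − 0.569) / [ 0.569 × (1 − 0.654) ]
  = 0.281874 / 0.196874 = 1.4317
So the test needs 1.4317 × 83 ≈ 118.83 items; rounding up, 119.

119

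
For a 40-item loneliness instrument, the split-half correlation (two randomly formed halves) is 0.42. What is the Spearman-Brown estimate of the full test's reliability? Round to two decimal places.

Each half is half the length of the full test, so the full test is n = 2 times a half.
r_full = 2r_hh / (1 + r_hh) = 2 × 0.42 / (1 + 0.42)
r_full = 0.8400 / 1.4200 ≈ 0.5915

0.59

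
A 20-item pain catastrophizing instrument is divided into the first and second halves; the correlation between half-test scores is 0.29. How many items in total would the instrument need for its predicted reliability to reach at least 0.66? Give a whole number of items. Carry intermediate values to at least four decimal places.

48

Corrected full-test reliability: r_full = 2 × 0.29 / (1 + 0.29) ≈ 0.4496
n = r_tgt(1 − r_full) / [r_full(1 − r_tgt)] = 0.66 × 0.5504 / (0.4496 × 0.34) ≈ 2.3764
Items = 2.3764 × 20 ≈ 47.53 → 48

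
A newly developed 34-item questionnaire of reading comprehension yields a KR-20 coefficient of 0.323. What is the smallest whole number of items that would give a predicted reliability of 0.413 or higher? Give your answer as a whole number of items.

Rearranging the Spearman-Brown formula for n,
n = r_target (1 − r_old) / [ r_old (1 − r_target) ]
n = 0.413(1 − 0.323) / [0.323(1 − 0.413)]
  = 0.279601 / 0.189601 = 1.4747
So the test needs 1.4747 × 34 ≈ 50.14 items; rounding up, 51.

51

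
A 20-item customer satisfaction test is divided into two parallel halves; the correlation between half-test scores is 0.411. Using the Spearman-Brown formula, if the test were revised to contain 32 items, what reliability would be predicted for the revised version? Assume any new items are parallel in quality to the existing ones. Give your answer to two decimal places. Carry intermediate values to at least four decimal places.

0.69

Spearman-Brown correction (n = 2): r_full = 2·0.411/(1 + 0.411) = 0.5826
Then adjust to 32 items: n = 32/20 = 1.6000
r_new = n·r_full / (1 + (n − 1)·r_full) = 0.9322 / 1.3496 ≈ 0.6907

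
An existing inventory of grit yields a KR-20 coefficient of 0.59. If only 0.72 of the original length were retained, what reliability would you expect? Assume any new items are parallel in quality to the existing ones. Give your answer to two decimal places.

Spearman-Brown: r_new = n·r / (1 + (n − 1)·r)
r_new = 0.72·0.59 / [1 + (0.72 − 1)·0.59]
     = 0.4248 / 0.8348 = 0.5089

0.51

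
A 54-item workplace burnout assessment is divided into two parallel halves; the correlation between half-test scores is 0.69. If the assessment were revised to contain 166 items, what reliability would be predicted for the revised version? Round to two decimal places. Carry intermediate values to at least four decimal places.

0.93

Spearman-Brown correction (n = 2): r_full = 2·0.69/(1 + 0.69) = 0.8166
Then adjust to 166 items: n = 166/54 = 3.0741
r_new = n·r_full / (1 + (n − 1)·r_full) = 2.5103 / 2.6937 ≈ 0.9319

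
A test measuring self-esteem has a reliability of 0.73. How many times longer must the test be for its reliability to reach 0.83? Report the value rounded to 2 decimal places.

Spearman-Brown solved for the length factor n:
n = r_target (1 − r_old) / [ r_old (1 − r_target) ]
n = 0.83(1 − 0.73) / [0.73(1 − 0.83)]
  = 0.2241 / 0.1241 = 1.8058

1.81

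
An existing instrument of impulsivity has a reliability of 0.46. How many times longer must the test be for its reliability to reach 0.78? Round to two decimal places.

4.16

Rearranging the Spearman-Brown formula for n,
n = r*(1 − r) / [ r (1 − r*) ]
n = 0.78(1 − 0.46) / [0.46(1 − 0.78)]
n = 0.4212 / 0.1012 ≈ 4.1621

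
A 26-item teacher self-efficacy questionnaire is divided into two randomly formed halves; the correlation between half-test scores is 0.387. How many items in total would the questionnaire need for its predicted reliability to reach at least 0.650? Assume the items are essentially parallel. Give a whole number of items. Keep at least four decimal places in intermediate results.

r_full = 2(0.387)/(1 + 0.387) = 0.5580
n = r_tgt(1 − r_full) / [r_full(1 − r_tgt)] = 0.650 × 0.4420 / (0.5580 × 0.350) ≈ 1.4711
Items = 1.4711 × 26 ≈ 38.25 → 39

39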